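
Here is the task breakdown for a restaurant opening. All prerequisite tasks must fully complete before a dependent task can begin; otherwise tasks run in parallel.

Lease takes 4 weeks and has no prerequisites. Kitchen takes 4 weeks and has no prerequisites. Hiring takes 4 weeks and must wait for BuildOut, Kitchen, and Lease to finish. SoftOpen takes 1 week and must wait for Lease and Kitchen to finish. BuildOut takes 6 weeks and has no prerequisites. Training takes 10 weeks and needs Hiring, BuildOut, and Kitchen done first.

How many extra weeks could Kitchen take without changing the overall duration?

The longest chain is BuildOut→Hiring→Training = 6+4+10 = 20; overall finish 20 weeks.
Longest path through Kitchen: 18 weeks (earliest finish 4, latest finish 6).
Slack of Kitchen = 2 − 0 = 2 weeks.

2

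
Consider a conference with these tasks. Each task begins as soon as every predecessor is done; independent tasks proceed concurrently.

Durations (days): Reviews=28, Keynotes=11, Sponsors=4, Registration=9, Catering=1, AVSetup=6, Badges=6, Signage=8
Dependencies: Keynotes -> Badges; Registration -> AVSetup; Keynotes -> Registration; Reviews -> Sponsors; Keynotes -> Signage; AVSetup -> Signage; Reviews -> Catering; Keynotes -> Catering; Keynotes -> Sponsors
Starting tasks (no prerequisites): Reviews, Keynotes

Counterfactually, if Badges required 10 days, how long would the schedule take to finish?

The binding path is Keynotes→Registration→AVSetup→Signage = 11+9+6+8 = 34; finish at 34 days.
The longest path through Badges is only 17 days, so Badges has float 17.
That remains the longest chain; total 34 days.

34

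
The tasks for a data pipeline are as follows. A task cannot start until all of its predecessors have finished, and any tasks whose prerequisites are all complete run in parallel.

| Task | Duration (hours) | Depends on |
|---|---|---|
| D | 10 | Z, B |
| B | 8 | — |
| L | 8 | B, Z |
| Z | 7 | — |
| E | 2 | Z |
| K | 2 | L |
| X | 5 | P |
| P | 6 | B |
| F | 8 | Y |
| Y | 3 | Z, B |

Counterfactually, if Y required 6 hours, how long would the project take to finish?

22

Critical path before the change: B→Y→F = 8+3+8 = 19 giving 19 hours.
Y lies on that path, so at 6 hours the path becomes 22 hours.
That remains the longest chain; total 22 hours.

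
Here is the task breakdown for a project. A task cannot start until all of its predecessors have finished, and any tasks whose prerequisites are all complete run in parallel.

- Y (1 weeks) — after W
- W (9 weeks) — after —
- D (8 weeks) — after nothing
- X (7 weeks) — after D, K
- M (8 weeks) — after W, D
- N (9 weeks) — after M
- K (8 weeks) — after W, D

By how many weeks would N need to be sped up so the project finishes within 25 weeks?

Current finish: 26 weeks; target: 25.
N is on every critical path, so each week cut from N cuts the finish by one (this holds down to a finish of 24).
Need 26 − 25 = 1 week off N → N becomes 8 weeks, finish becomes 25.

1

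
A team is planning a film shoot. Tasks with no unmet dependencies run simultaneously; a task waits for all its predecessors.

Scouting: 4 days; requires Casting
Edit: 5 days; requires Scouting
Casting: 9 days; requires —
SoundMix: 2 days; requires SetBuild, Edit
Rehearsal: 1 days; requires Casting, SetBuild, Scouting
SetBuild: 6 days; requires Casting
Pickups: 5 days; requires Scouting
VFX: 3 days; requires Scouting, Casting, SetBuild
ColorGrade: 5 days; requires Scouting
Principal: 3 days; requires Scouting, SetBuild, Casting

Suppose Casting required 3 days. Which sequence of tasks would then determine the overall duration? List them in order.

The binding path is Casting→Scouting→Edit→SoundMix = 9+4+5+2 = 20; finish at 20 days.
Casting is on the critical path; changing it to 3 makes that path 14 days.
That remains the longest chain; total 14 days.

Casting, Scouting, Edit, SoundMix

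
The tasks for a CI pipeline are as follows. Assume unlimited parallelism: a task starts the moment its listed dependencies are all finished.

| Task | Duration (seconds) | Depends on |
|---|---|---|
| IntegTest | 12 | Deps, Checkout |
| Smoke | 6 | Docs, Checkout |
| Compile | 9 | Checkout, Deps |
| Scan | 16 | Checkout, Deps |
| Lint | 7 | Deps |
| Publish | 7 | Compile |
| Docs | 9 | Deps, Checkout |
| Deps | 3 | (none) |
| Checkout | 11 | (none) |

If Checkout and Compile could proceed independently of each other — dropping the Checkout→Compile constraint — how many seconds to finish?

27

Original critical path: Checkout→Compile→Publish = 11+9+7 = 27 ⇒ 27 seconds.
Without Checkout→Compile, Compile's earliest start moves from 11 to 3.
After: Checkout→Scan = 11+16 = 27 → 27 seconds.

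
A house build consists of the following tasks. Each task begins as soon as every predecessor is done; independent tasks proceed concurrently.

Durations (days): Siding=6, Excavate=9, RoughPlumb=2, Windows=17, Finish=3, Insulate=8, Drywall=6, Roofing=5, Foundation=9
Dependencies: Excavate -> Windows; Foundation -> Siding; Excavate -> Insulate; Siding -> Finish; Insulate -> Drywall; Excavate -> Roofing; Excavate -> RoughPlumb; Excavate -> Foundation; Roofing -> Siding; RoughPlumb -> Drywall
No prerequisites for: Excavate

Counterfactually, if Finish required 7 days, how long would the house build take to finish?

31

As given, the longest chain is Excavate→Foundation→Siding→Finish = 9+9+6+3 = 27, so the finish is 27 days.
Finish is on the critical path; changing it to 7 makes that path 31 days.
That remains the longest chain; total 31 days.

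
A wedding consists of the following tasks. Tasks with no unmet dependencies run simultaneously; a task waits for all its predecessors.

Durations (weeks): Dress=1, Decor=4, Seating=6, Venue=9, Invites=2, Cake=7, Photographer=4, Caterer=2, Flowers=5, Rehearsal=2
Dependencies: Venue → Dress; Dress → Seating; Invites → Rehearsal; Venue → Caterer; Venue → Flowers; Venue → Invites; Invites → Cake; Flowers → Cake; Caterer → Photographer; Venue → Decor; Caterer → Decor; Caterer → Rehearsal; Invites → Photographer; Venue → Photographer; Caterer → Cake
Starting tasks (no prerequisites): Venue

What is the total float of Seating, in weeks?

Critical path: Venue→Flowers→Cake = 9+5+7 = 21, so the finish is 21 weeks.
Seating finishes as early as 16 and must finish by 21.
Float = 21 − 16 = 5.

5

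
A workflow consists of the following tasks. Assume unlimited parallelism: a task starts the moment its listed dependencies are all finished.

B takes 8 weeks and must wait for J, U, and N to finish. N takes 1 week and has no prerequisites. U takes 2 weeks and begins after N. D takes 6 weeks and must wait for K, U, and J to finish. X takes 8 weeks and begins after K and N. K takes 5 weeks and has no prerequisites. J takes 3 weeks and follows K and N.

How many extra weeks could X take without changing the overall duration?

3

K→J→B = 5+3+8 = 16 sets the makespan at 16 weeks.
The longest chain containing X totals 13 weeks.
Float = 16 − 13 = 3.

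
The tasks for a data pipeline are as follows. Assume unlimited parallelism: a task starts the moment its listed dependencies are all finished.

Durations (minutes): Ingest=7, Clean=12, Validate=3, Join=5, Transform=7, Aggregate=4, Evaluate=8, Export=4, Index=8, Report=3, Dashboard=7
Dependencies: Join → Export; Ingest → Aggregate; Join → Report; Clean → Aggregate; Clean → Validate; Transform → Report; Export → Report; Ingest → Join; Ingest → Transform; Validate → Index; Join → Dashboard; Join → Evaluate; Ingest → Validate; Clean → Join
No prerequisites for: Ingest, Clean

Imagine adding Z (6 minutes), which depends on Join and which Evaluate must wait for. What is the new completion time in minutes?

Originally the data pipeline takes 25 minutes.
With Z inserted, Evaluate now waits for max(Join, Z).
New critical path: Clean→Join→Z→Evaluate = 12+5+6+8 = 31 ⇒ 31 minutes.

31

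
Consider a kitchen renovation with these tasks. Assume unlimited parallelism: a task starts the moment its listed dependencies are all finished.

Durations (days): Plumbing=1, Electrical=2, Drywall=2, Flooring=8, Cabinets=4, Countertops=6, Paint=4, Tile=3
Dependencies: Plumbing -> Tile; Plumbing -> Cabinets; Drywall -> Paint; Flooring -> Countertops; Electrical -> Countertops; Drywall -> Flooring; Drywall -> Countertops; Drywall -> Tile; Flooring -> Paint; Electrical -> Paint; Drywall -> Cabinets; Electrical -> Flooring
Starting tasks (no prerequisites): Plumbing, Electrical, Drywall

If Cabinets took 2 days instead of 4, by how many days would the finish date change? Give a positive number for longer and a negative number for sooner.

0

As given, the longest chain is Electrical→Flooring→Countertops = 2+8+6 = 16, so the finish is 16 days.
The longest path through Cabinets is only 6 days, so Cabinets has float 10.
The critical path is still Electrical→Flooring→Countertops; finish is now 16 days.
Change in finish: 16 − 16 = +0 days.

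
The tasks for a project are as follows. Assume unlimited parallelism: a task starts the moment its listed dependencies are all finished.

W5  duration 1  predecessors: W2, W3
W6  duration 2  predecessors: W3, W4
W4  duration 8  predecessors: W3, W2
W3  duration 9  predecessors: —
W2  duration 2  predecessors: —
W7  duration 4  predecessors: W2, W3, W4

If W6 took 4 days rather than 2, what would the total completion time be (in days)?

21

Critical path before the change: W3→W4→W7 = 9+8+4 = 21 giving 21 days.
W6 is off the critical path — its longest chain is 19 days, giving 2 of slack.
The binding chain switches to W3→W4→W6 = 9+8+4 = 21; finish 21 days.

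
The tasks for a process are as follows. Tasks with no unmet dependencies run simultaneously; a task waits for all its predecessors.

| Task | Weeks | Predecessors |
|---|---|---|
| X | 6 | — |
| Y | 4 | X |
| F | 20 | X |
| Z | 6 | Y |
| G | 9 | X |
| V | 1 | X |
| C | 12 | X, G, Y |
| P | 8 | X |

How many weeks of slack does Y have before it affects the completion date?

The longest chain is X→G→C = 6+9+12 = 27; overall finish 27 weeks.
Longest path through Y: 22 weeks (earliest finish 10, latest finish 15).
Slack of Y = 11 − 6 = 5 weeks.

5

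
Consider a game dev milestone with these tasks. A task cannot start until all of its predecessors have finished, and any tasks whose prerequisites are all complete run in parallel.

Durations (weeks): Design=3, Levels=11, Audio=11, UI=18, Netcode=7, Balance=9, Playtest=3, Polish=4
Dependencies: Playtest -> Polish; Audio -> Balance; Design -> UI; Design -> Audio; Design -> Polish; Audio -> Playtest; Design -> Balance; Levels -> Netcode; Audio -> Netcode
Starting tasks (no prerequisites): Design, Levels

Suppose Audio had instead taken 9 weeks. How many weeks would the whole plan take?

Actual critical path: Design→Audio→Balance = 3+11+9 = 23 ⇒ 23 weeks.
Audio is on the critical path; changing it to 9 makes that path 21 weeks.
No other chain overtakes it, so the finish is 21 weeks.

21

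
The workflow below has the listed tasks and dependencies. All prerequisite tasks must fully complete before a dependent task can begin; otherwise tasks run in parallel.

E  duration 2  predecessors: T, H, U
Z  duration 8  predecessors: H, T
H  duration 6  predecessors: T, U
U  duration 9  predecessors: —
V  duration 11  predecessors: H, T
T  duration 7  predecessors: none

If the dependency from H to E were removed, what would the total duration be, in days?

Before: longest chain U→H→V = 9+6+11 = 26, finish 26.
Without H→E, E's earliest start moves from 15 to 9.
New critical path: U→H→V = 9+6+11 = 26 ⇒ 26 days.

26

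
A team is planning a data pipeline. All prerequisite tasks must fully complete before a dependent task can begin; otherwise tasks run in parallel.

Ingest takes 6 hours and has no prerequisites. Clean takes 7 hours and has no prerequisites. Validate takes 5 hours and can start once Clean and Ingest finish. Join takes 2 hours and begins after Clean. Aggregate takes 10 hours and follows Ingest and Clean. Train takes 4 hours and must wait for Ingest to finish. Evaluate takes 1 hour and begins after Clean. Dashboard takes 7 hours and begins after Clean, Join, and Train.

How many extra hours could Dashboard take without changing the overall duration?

0

Critical path: Ingest→Train→Dashboard = 6+4+7 = 17, so the finish is 17 hours.
Longest path through Dashboard: 17 hours (earliest finish 17, latest finish 17).
Slack of Dashboard = 10 − 10 = 0 hours.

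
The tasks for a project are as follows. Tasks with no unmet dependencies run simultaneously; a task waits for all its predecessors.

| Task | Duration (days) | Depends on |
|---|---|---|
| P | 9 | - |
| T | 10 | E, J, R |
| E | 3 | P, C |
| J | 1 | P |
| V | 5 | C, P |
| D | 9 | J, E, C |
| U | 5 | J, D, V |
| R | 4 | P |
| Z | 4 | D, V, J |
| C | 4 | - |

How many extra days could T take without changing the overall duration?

3

The longest chain is P→E→D→U = 9+3+9+5 = 26; overall finish 26 days.
The longest chain containing T totals 23 days.
So T can slip 26 − 23 = 3 days.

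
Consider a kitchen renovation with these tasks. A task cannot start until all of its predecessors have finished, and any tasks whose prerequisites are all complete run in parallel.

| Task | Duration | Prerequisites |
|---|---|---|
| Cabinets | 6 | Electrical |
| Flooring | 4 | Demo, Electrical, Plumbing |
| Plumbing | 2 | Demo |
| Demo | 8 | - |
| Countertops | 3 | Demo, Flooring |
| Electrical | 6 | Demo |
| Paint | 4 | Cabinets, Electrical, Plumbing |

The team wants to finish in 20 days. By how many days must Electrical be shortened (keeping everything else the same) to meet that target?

4

Current finish: 24 days; target: 20.
Electrical is on every critical path, so each day cut from Electrical cuts the finish by one (this holds down to a finish of 19).
Need 24 − 20 = 4 days off Electrical → Electrical becomes 2 days, finish becomes 20.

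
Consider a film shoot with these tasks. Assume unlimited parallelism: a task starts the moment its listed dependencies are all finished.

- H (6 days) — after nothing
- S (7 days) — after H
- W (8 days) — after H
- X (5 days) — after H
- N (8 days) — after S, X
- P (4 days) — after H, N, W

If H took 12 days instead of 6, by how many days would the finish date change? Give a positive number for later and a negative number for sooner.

Actual critical path: H→S→N→P = 6+7+8+4 = 25 ⇒ 25 days.
H is on the critical path; changing it to 12 makes that path 31 days.
No other chain overtakes it, so the finish is 31 days.
Change in finish: 31 − 25 = +6 days.

6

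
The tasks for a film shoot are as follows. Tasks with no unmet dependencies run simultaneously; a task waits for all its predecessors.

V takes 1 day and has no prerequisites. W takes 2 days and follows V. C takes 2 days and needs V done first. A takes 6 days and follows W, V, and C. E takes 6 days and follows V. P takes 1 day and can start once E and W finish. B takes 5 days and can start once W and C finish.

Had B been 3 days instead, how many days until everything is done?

The binding path is V→W→A = 1+2+6 = 9; finish at 9 days.
B is off the critical path — its longest chain is 8 days, giving 1 of slack.
The critical path is still V→W→A; finish is now 9 days.

9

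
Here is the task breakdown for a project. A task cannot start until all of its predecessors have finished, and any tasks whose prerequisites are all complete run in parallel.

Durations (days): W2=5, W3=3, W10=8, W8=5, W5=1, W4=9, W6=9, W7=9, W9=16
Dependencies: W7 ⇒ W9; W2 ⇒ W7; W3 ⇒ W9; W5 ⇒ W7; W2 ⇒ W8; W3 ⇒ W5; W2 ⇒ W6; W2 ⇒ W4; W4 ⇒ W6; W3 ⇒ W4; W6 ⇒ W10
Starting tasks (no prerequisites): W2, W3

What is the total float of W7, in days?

1

Critical path: W2→W4→W6→W10 = 5+9+9+8 = 31, so the finish is 31 days.
W7 finishes as early as 14 and must finish by 15.
So W7 can slip 15 − 14 = 1 day.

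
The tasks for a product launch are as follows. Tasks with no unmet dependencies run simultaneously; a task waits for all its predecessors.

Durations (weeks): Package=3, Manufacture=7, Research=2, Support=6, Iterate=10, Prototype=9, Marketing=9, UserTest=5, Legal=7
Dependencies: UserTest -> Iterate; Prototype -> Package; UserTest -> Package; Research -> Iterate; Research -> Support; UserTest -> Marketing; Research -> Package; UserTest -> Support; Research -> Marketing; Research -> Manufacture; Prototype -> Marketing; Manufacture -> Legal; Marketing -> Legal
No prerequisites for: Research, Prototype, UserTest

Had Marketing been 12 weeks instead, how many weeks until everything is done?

28

The binding path is Prototype→Marketing→Legal = 9+9+7 = 25; finish at 25 weeks.
Marketing lies on that path, so at 12 weeks the path becomes 28 weeks.
The critical path is still Prototype→Marketing→Legal; finish is now 28 weeks.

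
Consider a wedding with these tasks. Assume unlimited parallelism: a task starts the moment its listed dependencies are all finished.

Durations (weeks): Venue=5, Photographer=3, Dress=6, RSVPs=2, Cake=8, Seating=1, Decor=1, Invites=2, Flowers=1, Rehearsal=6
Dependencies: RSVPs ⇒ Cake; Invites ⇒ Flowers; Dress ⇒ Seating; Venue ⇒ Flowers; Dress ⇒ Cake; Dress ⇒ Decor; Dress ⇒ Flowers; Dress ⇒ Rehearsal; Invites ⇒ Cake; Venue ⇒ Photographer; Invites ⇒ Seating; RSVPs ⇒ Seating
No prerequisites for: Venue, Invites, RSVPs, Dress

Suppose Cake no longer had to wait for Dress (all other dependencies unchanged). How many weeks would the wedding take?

Original critical path: Dress→Cake = 6+8 = 14 ⇒ 14 weeks.
Without Dress→Cake, Cake's earliest start moves from 6 to 2.
New critical path: Dress→Rehearsal = 6+6 = 12 ⇒ 12 weeks.

12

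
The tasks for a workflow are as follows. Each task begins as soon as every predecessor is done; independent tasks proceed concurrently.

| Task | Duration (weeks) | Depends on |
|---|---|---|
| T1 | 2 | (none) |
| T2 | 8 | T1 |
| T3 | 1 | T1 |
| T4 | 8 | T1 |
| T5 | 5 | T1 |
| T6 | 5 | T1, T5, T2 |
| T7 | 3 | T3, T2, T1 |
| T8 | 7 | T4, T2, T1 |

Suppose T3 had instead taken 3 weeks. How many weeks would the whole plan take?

17

As given, the longest chain is T1→T2→T8 = 2+8+7 = 17, so the finish is 17 weeks.
T3 is off the critical path — its longest chain is 6 weeks, giving 11 of slack.
The critical path is still T1→T2→T8; finish is now 17 weeks.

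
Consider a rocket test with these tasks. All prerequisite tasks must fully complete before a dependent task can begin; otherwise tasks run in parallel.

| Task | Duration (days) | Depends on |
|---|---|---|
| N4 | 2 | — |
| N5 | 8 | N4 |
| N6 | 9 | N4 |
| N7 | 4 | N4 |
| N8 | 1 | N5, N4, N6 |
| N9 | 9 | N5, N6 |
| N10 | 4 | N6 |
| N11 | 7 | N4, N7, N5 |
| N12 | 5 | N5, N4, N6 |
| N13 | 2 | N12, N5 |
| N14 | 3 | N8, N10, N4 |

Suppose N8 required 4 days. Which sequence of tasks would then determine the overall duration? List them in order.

N4, N6, N9

Critical path before the change: N4→N6→N9 = 2+9+9 = 20 giving 20 days.
The longest path through N8 is only 15 days, so N8 has float 5.
The critical path is still N4→N6→N9; finish is now 20 days.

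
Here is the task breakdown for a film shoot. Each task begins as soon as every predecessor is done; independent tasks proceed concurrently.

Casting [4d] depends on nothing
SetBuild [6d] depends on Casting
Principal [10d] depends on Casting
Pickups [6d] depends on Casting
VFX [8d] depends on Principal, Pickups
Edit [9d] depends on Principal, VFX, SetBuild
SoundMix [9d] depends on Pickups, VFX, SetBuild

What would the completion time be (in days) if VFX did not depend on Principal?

Original critical path: Casting→Principal→VFX→Edit = 4+10+8+9 = 31 ⇒ 31 days.
Without Principal→VFX, VFX's earliest start moves from 14 to 10.
The longest chain is now Casting→Pickups→VFX→Edit = 4+6+8+9 = 27, so the film shoot takes 27 days.

27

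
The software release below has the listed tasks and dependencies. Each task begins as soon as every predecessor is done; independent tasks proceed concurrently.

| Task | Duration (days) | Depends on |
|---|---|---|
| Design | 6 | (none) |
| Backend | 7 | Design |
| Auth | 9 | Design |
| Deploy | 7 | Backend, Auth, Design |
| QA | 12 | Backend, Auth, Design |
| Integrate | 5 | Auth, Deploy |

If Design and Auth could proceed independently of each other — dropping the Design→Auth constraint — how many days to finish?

With the dependency in place, Design→Auth→Deploy→Integrate = 6+9+7+5 = 27 sets the finish at 27 days.
Without Design→Auth, Auth's earliest start moves from 6 to 0.
After: Design→Backend→Deploy→Integrate = 6+7+7+5 = 25 → 25 days.

25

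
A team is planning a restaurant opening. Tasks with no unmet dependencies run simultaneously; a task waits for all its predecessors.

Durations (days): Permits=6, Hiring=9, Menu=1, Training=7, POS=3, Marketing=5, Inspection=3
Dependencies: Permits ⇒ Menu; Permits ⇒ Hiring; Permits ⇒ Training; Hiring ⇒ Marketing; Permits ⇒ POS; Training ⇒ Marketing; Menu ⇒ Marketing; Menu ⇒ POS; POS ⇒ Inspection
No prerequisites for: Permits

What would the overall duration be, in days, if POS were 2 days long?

20

Baseline: Permits→Hiring→Marketing = 6+9+5 = 20 → 20 days.
The longest path through POS is only 13 days, so POS has float 7.
That remains the longest chain; total 20 days.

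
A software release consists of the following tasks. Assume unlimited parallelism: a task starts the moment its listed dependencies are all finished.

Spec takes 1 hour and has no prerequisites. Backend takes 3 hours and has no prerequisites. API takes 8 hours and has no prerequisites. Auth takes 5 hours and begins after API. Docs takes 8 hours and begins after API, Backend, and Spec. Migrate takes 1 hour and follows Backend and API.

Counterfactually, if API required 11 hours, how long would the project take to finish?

19

As given, the longest chain is API→Docs = 8+8 = 16, so the finish is 16 hours.
API lies on that path, so at 11 hours the path becomes 19 hours.
No other chain overtakes it, so the finish is 19 hours.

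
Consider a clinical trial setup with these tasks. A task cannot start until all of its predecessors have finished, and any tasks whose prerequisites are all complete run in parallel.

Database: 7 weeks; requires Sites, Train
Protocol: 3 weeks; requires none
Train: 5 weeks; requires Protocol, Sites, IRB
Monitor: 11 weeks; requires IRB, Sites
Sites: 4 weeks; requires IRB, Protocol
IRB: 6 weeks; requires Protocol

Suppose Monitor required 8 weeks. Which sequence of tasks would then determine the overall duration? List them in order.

Protocol, IRB, Sites, Train, Database

The binding path is Protocol→IRB→Sites→Train→Database = 3+6+4+5+7 = 25; finish at 25 weeks.
Monitor has 1 week of float (longest path through it is 24).
That remains the longest chain; total 25 weeks.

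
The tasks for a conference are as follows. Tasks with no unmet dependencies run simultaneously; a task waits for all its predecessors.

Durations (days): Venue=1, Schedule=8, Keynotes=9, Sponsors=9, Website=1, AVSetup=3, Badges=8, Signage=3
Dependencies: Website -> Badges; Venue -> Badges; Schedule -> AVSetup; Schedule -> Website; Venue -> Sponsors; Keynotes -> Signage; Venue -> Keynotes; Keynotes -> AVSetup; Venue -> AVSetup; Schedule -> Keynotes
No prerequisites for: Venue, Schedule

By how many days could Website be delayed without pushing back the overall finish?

The longest chain is Schedule→Keynotes→AVSetup = 8+9+3 = 20; overall finish 20 days.
The longest chain containing Website totals 17 days.
Slack of Website = 11 − 8 = 3 days.

3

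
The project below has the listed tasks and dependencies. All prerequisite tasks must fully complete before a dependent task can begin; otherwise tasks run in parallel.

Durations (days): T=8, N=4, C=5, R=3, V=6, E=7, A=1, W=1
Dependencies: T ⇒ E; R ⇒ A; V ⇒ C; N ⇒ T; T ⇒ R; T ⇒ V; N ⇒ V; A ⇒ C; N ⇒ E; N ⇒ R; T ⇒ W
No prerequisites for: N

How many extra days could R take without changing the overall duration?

2

The longest chain is N→T→V→C = 4+8+6+5 = 23; overall finish 23 days.
R finishes as early as 15 and must finish by 17.
Slack of R = 14 − 12 = 2 days.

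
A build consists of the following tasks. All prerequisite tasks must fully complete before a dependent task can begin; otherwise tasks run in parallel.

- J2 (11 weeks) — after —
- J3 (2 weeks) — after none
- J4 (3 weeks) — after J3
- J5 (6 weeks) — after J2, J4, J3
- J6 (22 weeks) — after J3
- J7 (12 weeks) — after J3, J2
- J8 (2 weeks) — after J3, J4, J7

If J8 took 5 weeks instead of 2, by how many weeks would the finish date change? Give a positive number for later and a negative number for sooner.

3

Baseline: J2→J7→J8 = 11+12+2 = 25 → 25 weeks.
J8 is on the critical path; changing it to 5 makes that path 28 weeks.
No other chain overtakes it, so the finish is 28 weeks.
Change in finish: 28 − 25 = +3 weeks.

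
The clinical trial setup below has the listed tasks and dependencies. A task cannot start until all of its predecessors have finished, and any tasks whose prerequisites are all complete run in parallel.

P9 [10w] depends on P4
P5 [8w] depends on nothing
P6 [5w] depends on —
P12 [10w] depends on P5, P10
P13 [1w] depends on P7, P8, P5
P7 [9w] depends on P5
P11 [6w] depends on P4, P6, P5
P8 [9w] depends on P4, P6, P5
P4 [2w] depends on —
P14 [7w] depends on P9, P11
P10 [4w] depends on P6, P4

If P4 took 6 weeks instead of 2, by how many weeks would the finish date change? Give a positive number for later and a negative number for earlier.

2

Critical path before the change: P5→P11→P14 = 8+6+7 = 21 giving 21 weeks.
P4 has 2 weeks of float (longest path through it is 19).
New critical path: P4→P9→P14 = 6+10+7 = 23 ⇒ 23 weeks.
Change in finish: 23 − 21 = +2 weeks.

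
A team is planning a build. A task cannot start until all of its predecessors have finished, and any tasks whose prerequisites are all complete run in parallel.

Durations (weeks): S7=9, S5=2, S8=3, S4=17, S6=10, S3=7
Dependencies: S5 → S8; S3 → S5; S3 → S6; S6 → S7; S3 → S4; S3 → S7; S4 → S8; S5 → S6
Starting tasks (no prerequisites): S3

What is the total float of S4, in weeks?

1

Critical path: S3→S5→S6→S7 = 7+2+10+9 = 28, so the finish is 28 weeks.
Longest path through S4: 27 weeks (earliest finish 24, latest finish 25).
Float = 28 − 27 = 1.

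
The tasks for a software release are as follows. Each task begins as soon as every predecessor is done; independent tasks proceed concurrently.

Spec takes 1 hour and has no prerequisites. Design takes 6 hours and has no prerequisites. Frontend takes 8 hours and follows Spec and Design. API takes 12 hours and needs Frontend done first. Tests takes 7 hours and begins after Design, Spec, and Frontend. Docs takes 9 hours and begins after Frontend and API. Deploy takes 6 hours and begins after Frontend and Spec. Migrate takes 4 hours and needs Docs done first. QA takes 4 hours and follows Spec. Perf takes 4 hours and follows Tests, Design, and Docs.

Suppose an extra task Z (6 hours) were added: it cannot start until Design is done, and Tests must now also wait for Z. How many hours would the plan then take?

Originally the plan takes 39 hours.
With Z inserted, Tests now waits for max(Design, Spec, Frontend, Z).
New critical path: Design→Frontend→API→Docs→Migrate = 6+8+12+9+4 = 39 ⇒ 39 hours.

39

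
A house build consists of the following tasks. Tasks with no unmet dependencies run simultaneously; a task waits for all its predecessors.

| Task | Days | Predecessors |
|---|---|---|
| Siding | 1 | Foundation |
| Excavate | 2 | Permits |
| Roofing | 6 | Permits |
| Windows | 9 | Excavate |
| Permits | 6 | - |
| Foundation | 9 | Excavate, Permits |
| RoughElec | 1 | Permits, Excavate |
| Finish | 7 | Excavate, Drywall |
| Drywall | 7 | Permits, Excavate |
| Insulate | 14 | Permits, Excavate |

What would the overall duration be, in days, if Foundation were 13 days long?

The binding path is Permits→Excavate→Insulate = 6+2+14 = 22; finish at 22 days.
Foundation is off the critical path — its longest chain is 18 days, giving 4 of slack.
Now Permits→Excavate→Foundation→Siding = 6+2+13+1 = 22 is longest, so the finish becomes 22 days.

22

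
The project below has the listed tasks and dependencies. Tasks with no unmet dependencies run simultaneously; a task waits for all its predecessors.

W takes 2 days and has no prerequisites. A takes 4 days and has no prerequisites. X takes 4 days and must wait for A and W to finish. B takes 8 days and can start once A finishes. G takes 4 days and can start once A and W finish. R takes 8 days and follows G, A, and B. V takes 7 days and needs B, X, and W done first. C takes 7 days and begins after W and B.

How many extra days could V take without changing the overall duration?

Critical path: A→B→R = 4+8+8 = 20, so the finish is 20 days.
V finishes as early as 19 and must finish by 20.
Float = 20 − 19 = 1.

1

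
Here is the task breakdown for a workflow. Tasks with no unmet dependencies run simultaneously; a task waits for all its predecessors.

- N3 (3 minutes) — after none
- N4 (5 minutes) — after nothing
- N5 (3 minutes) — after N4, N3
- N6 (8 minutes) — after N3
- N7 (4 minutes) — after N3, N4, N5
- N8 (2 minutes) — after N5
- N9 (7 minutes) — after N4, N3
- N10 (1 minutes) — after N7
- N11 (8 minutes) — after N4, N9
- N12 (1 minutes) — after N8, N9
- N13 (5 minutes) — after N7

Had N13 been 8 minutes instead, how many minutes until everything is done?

Actual critical path: N4→N9→N11 = 5+7+8 = 20 ⇒ 20 minutes.
N13 has 3 minutes of float (longest path through it is 17).
The binding chain switches to N4→N5→N7→N13 = 5+3+4+8 = 20; finish 20 minutes.

20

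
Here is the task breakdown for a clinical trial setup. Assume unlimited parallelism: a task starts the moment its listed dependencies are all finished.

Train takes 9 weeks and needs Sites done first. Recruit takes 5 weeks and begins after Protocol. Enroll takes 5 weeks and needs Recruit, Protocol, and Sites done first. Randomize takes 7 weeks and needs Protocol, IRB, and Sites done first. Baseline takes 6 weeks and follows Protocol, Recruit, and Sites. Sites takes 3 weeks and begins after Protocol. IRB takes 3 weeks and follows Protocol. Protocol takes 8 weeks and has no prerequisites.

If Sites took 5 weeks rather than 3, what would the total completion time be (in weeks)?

Baseline: Protocol→Sites→Train = 8+3+9 = 20 → 20 weeks.
Sites lies on that path, so at 5 weeks the path becomes 22 weeks.
That remains the longest chain; total 22 weeks.

22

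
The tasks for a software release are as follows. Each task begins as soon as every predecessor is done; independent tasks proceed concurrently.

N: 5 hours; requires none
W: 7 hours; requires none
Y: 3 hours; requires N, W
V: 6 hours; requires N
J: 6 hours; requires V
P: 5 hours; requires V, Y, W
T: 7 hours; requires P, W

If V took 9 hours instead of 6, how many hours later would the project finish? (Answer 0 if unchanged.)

3

Baseline: N→V→P→T = 5+6+5+7 = 23 → 23 hours.
Since V is critical, the +3 change carries straight to that chain (now 26 hours).
No other chain overtakes it, so the finish is 26 hours.
Change in finish: 26 − 23 = +3 hours.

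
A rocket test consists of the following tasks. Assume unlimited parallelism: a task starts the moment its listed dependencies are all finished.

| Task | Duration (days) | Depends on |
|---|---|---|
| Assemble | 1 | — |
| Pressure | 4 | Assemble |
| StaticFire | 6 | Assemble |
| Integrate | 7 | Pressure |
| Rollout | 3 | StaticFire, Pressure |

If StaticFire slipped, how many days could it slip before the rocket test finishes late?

2

Critical path: Assemble→Pressure→Integrate = 1+4+7 = 12, so the finish is 12 days.
StaticFire finishes as early as 7 and must finish by 9.
Slack of StaticFire = 3 − 1 = 2 days.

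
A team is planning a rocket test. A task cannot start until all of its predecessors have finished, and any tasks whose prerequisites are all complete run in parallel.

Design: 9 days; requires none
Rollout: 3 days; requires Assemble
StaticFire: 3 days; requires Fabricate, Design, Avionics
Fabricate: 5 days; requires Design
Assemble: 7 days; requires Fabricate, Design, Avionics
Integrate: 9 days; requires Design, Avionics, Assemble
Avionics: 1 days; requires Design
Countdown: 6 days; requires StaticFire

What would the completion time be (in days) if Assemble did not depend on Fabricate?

26

With the dependency in place, Design→Fabricate→Assemble→Integrate = 9+5+7+9 = 30 sets the finish at 30 days.
Without Fabricate→Assemble, Assemble's earliest start moves from 14 to 10.
After: Design→Avionics→Assemble→Integrate = 9+1+7+9 = 26 → 26 days.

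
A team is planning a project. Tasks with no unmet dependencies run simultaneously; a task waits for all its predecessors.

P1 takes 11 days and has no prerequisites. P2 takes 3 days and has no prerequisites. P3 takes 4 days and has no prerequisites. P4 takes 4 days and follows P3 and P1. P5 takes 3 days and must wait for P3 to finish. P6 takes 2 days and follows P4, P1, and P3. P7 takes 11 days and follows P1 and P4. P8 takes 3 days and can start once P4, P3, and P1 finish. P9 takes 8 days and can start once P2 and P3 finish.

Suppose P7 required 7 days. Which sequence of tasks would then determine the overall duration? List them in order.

As given, the longest chain is P1→P4→P7 = 11+4+11 = 26, so the finish is 26 days.
Since P7 is critical, the -4 change carries straight to that chain (now 22 days).
No other chain overtakes it, so the finish is 22 days.

P1, P4, P7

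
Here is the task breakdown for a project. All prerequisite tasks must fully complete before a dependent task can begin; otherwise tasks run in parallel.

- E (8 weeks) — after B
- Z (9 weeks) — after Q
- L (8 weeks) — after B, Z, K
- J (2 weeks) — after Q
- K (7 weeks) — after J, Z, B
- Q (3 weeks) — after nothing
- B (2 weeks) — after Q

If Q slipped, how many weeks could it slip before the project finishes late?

0

Critical path: Q→Z→K→L = 3+9+7+8 = 27, so the finish is 27 weeks.
The longest chain containing Q totals 27 weeks.
So Q can slip 3 − 3 = 0 weeks.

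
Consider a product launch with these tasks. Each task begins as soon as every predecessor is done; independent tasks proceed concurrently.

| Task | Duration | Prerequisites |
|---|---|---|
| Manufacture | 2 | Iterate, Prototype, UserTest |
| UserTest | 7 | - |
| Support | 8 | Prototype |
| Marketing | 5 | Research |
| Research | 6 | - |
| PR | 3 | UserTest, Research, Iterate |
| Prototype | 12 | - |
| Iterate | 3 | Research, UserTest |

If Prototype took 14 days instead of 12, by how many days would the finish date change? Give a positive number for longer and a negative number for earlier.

As given, the longest chain is Prototype→Support = 12+8 = 20, so the finish is 20 days.
Since Prototype is critical, the +2 change carries straight to that chain (now 22 days).
No other chain overtakes it, so the finish is 22 days.
Change in finish: 22 − 20 = +2 days.

2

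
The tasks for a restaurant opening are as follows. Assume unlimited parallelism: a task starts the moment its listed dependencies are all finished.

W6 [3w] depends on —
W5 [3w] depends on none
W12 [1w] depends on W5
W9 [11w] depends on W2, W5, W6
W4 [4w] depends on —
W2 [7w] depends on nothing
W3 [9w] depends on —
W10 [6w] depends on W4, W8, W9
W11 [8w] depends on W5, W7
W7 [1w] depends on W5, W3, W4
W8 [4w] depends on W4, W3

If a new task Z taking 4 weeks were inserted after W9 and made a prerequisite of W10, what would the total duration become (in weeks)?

28

Originally the plan takes 24 weeks.
With Z inserted, W10 now waits for max(W4, W8, W9, Z).
New critical path: W2→W9→Z→W10 = 7+11+4+6 = 28 ⇒ 28 weeks.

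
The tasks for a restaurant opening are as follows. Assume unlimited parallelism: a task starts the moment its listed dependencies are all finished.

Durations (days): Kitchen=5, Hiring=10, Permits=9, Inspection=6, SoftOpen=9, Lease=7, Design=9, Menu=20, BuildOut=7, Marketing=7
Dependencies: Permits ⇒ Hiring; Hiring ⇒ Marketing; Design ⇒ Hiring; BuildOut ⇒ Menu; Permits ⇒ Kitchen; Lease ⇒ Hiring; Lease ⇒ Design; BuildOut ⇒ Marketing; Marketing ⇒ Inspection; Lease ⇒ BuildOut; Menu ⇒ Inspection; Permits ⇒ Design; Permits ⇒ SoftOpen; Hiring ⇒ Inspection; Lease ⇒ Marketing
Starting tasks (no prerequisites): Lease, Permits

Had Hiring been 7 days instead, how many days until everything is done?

40

Actual critical path: Permits→Design→Hiring→Marketing→Inspection = 9+9+10+7+6 = 41 ⇒ 41 days.
Since Hiring is critical, the -3 change carries straight to that chain (now 38 days).
Now Lease→BuildOut→Menu→Inspection = 7+7+20+6 = 40 is longest, so the finish becomes 40 days.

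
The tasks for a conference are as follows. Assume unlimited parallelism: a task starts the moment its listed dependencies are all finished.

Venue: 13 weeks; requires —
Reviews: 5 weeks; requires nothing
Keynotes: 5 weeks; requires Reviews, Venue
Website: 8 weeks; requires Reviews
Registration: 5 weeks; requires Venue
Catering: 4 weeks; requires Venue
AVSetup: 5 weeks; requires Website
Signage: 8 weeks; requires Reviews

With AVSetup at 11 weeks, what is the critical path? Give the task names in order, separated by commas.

Reviews, Website, AVSetup

Baseline: Reviews→Website→AVSetup = 5+8+5 = 18 → 18 weeks.
AVSetup lies on that path, so at 11 weeks the path becomes 24 weeks.
The critical path is still Reviews→Website→AVSetup; finish is now 24 weeks.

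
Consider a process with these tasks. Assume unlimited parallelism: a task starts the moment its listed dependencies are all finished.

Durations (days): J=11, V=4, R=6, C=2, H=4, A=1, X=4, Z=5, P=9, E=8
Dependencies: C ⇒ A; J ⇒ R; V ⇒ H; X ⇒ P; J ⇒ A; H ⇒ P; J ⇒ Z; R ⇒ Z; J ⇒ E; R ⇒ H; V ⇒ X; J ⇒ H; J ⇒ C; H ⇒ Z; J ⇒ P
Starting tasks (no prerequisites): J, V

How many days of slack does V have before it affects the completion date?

The longest chain is J→R→H→P = 11+6+4+9 = 30; overall finish 30 days.
The longest chain containing V totals 17 days.
Slack of V = 13 − 0 = 13 days.

13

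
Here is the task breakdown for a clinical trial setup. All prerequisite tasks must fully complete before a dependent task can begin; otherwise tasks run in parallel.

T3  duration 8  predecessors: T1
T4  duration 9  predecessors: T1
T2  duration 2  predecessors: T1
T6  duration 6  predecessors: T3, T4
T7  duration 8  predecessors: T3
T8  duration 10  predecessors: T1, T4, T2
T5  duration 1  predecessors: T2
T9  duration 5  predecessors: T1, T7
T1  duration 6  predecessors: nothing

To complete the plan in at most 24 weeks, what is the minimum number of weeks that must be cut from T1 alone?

Current finish: 27 weeks; target: 24.
T1 is on every critical path, so each week cut from T1 cuts the finish by one (this holds down to a finish of 22).
Need 27 − 24 = 3 weeks off T1 → T1 becomes 3 weeks, finish becomes 24.

3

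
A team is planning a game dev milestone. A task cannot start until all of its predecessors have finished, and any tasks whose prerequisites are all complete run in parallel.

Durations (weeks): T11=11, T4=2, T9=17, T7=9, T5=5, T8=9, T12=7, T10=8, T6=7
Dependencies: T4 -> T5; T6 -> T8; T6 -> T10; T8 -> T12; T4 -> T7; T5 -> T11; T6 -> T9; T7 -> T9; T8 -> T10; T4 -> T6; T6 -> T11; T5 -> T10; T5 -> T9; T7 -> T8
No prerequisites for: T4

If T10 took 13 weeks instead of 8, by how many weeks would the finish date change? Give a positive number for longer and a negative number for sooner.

5

The binding path is T4→T7→T8→T10 = 2+9+9+8 = 28; finish at 28 weeks.
T10 lies on that path, so at 13 weeks the path becomes 33 weeks.
That remains the longest chain; total 33 weeks.
Change in finish: 33 − 28 = +5 weeks.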